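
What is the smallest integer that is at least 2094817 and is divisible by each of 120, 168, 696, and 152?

The integer must be a common multiple of 120, 168, 696, and 152, so a multiple of their LCM.
120 = 2^3 × 3 × 5
168 = 2^3 × 3 × 7
696 = 2^3 × 3 × 29
152 = 2^3 × 19
LCM(120, 168, 696, 152) = 2^3 × 3 × 5 × 7 × 19 × 29 = 462840.
Smallest multiple of 462840 that is ≥ 2094817: ⌈2094817/462840⌉ × 462840 = 5 × 462840 = 2314200.

2314200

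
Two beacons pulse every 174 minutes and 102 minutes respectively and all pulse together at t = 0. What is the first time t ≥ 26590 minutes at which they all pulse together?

Joint pulses occur at multiples of LCM(174, 102).
174 = 2 × 3 × 29
102 = 2 × 3 × 17
LCM(174, 102) = 2 × 3 × 17 × 29 = 2958.
Smallest multiple of 2958 that is ≥ 26590: ⌈26590/2958⌉ × 2958 = 9 × 2958 = 26622.

26622 minutes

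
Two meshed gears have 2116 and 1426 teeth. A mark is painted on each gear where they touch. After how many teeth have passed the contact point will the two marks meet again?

65596 teeth

The first simultaneous occurrence is after LCM of the individual periods.
2116 = 2^2 × 23^2
1426 = 2 × 23 × 31
LCM(2116, 1426) = 2^2 × 23^2 × 31 = 65596.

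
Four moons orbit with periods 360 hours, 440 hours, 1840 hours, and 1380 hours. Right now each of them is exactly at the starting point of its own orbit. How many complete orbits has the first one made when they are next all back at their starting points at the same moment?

They are all back at their starting positions together after one LCM of the periods.
360 = 2^3 × 3^2 × 5
440 = 2^3 × 5 × 11
1840 = 2^4 × 5 × 23
1380 = 2^2 × 3 × 5 × 23
LCM(360, 440, 1840, 1380) = 2^4 × 3^2 × 5 × 11 × 23 = 182160.
Orbits for period 360: 182160 / 360 = 506.

506 orbits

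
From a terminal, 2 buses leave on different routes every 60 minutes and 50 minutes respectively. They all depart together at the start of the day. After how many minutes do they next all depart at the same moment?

300 minutes

They coincide at every common multiple of the periods; the first is the LCM.
60 = 2^2 × 3 × 5
50 = 2 × 5^2
LCM(60, 50) = 2^2 × 3 × 5^2 = 300.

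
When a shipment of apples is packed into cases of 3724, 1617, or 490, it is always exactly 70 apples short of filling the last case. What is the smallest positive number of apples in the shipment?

614390

Being 70 short of a full case of size k means N ≡ −70 (mod k), i.e. N + 70 is a multiple of each size.
3724 = 2^2 × 7^2 × 19
1617 = 3 × 7^2 × 11
490 = 2 × 5 × 7^2
LCM(3724, 1617, 490) = 2^2 × 3 × 5 × 7^2 × 11 × 19 = 614460.
Smallest positive N is 614460 − 70 = 614390.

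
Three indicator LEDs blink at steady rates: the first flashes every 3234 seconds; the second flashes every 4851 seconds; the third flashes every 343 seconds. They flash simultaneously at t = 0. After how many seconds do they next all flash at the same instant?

They coincide at every common multiple of the periods; the first is the LCM.
3234 = 2 × 3 × 7^2 × 11
4851 = 3^2 × 7^2 × 11
343 = 7^3
LCM(3234, 4851, 343) = 2 × 3^2 × 7^3 × 11 = 67914.

67914 seconds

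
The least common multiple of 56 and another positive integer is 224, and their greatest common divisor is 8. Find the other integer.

32

gcd × lcm = product of the two integers, so the other integer is (8 × 224) / 56 = 32.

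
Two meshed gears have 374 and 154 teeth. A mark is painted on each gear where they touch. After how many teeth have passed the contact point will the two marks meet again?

We need the least common multiple of the intervals.
374 = 2 × 11 × 17
154 = 2 × 7 × 11
LCM(374, 154) = 2 × 7 × 11 × 17 = 2618.

2618 teeth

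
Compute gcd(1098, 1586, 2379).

1098 = 2 × 3^2 × 61
1586 = 2 × 13 × 61
2379 = 3 × 13 × 61
gcd(1098, 1586, 2379) = 61.

61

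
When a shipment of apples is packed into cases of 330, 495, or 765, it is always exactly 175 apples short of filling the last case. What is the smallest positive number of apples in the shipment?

Being 175 short of a full case of size k means N ≡ −175 (mod k), i.e. N + 175 is a multiple of each size.
330 = 2 × 3 × 5 × 11
495 = 3^2 × 5 × 11
765 = 3^2 × 5 × 17
LCM(330, 495, 765) = 2 × 3^2 × 5 × 11 × 17 = 16830.
Smallest positive N is 16830 − 175 = 16655.

16655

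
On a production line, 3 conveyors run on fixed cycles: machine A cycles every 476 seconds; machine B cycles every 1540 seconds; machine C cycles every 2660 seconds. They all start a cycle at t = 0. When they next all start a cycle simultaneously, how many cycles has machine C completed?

They are all back at their starting positions together after one LCM of the periods.
476 = 2^2 × 7 × 17
1540 = 2^2 × 5 × 7 × 11
2660 = 2^2 × 5 × 7 × 19
LCM(476, 1540, 2660) = 2^2 × 5 × 7 × 11 × 17 × 19 = 497420.
Cycles for period 2660: 497420 / 2660 = 187.

187 cycles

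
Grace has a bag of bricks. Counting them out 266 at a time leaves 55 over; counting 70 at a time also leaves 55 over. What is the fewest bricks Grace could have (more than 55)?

1385

N − 55 must be a common multiple of 266 and 70.
266 = 2 × 7 × 19
70 = 2 × 5 × 7
LCM(266, 70) = 2 × 5 × 7 × 19 = 1330.
Smallest N > 55 is LCM + 55 = 1330 + 55 = 1385.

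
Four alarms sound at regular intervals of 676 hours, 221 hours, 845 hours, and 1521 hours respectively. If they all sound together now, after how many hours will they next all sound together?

They coincide at every common multiple of the periods; the first is the LCM.
676 = 2^2 × 13^2
221 = 13 × 17
845 = 5 × 13^2
1521 = 3^2 × 13^2
LCM(676, 221, 845, 1521) = 2^2 × 3^2 × 5 × 13^2 × 17 = 517140.

517140 hours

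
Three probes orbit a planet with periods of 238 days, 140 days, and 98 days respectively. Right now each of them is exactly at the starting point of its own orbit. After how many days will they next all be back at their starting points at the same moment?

16660 days

We need the least common multiple of the intervals.
238 = 2 × 7 × 17
140 = 2^2 × 5 × 7
98 = 2 × 7^2
LCM(238, 140, 98) = 2^2 × 5 × 7^2 × 17 = 16660.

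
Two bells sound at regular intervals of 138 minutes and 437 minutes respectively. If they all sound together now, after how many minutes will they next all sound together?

2622 minutes

They coincide at every common multiple of the periods; the first is the LCM.
138 = 2 × 3 × 23
437 = 19 × 23
LCM(138, 437) = 2 × 3 × 19 × 23 = 2622.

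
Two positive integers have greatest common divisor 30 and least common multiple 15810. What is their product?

For any two positive integers, gcd × lcm = product = 30 × 15810 = 474300.

474300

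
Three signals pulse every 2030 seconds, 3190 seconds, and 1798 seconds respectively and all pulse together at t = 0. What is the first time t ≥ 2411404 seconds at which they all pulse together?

2768920 seconds

Joint pulses occur at multiples of LCM(2030, 3190, 1798).
2030 = 2 × 5 × 7 × 29
3190 = 2 × 5 × 11 × 29
1798 = 2 × 29 × 31
LCM(2030, 3190, 1798) = 2 × 5 × 7 × 11 × 29 × 31 = 692230.
Smallest multiple of 692230 that is ≥ 2411404: ⌈2411404/692230⌉ × 692230 = 4 × 692230 = 2768920.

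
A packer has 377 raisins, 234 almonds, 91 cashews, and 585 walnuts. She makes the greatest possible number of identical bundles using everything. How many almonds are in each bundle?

18

Number of bundles = gcd(377, 234, 91, 585).
377 = 13 × 29
234 = 2 × 3^2 × 13
91 = 7 × 13
585 = 3^2 × 5 × 13
gcd(377, 234, 91, 585) = 13.
almonds per bundle = 234 / 13 = 18.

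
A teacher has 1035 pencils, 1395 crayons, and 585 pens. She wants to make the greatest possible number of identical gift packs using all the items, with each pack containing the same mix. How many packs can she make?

The pack count must divide each quantity, so the greatest is gcd(1035, 1395, 585).
1035 = 3^2 × 5 × 23
1395 = 3^2 × 5 × 31
585 = 3^2 × 5 × 13
gcd(1035, 1395, 585) = 3^2 × 5 = 45.

45 packs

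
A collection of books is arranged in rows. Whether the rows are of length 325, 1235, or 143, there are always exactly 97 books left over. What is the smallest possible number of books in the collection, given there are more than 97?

68022

N − 97 must be a common multiple of 325, 1235, and 143.
325 = 5^2 × 13
1235 = 5 × 13 × 19
143 = 11 × 13
LCM(325, 1235, 143) = 5^2 × 11 × 13 × 19 = 67925.
Smallest N > 97 is LCM + 97 = 67925 + 97 = 68022.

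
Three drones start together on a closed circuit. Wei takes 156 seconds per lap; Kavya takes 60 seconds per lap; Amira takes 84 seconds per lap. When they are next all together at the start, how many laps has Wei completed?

35 laps

All finish a whole number of cycles simultaneously at t = LCM of the periods.
156 = 2^2 × 3 × 13
60 = 2^2 × 3 × 5
84 = 2^2 × 3 × 7
LCM(156, 60, 84) = 2^2 × 3 × 5 × 7 × 13 = 5460.
Laps for period 156: 5460 / 156 = 35.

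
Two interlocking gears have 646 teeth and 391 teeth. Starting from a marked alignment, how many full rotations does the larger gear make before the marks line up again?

23 rotations

The first common completion time is the LCM of the periods.
646 = 2 × 17 × 19
391 = 17 × 23
LCM(646, 391) = 2 × 17 × 19 × 23 = 14858.
Rotations for period 646: 14858 / 646 = 23.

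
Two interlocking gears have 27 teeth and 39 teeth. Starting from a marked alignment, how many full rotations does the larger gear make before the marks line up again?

They are all back at their starting positions together after one LCM of the periods.
27 = 3^3
39 = 3 × 13
LCM(27, 39) = 3^3 × 13 = 351.
Rotations for period 39: 351 / 39 = 9.

9 rotations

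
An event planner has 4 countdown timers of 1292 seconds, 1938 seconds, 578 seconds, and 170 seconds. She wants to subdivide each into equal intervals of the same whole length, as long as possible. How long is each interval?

The interval must divide each timer length; the longest such is the gcd.
1292 = 2^2 × 17 × 19
1938 = 2 × 3 × 17 × 19
578 = 2 × 17^2
170 = 2 × 5 × 17
gcd(1292, 1938, 578, 170) = 2 × 17 = 34.

34 seconds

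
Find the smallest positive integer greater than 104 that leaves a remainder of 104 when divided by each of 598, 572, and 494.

250068

N − 104 must be a common multiple of 598, 572, and 494.
598 = 2 × 13 × 23
572 = 2^2 × 11 × 13
494 = 2 × 13 × 19
LCM(598, 572, 494) = 2^2 × 11 × 13 × 19 × 23 = 249964.
Smallest N > 104 is LCM + 104 = 249964 + 104 = 250068.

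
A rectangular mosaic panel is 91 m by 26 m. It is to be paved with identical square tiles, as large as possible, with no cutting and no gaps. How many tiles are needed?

14

Tile side = gcd(91, 26).
91 = 7 × 13
26 = 2 × 13
gcd(91, 26) = 13.
Tiles: (91/13) × (26/13) = 7 × 2 = 14.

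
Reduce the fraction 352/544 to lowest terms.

11/17

352 = 2^5 × 11
544 = 2^5 × 17
gcd(352, 544) = 2^5 = 32.
Divide numerator and denominator by 32: 352/544 = 11/17.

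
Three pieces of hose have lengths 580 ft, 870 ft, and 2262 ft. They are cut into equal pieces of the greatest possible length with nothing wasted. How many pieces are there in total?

64

Piece length = gcd(580, 870, 2262).
580 = 2^2 × 5 × 29
870 = 2 × 3 × 5 × 29
2262 = 2 × 3 × 13 × 29
gcd(580, 870, 2262) = 2 × 29 = 58.
Total pieces = 580/58 + 870/58 + 2262/58 = 10 + 15 + 39 = 64.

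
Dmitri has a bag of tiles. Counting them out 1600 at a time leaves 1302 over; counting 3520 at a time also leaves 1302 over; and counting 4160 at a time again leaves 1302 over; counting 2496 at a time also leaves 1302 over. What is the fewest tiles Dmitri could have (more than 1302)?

687702

N − 1302 must be a common multiple of 1600, 3520, 4160, and 2496.
1600 = 2^6 × 5^2
3520 = 2^6 × 5 × 11
4160 = 2^6 × 5 × 13
2496 = 2^6 × 3 × 13
LCM(1600, 3520, 4160, 2496) = 2^6 × 3 × 5^2 × 11 × 13 = 686400.
Smallest N > 1302 is LCM + 1302 = 686400 + 1302 = 687702.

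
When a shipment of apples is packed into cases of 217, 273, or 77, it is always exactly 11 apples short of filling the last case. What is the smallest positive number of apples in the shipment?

Being 11 short of a full case of size k means N ≡ −11 (mod k), i.e. N + 11 is a multiple of each size.
217 = 7 × 31
273 = 3 × 7 × 13
77 = 7 × 11
LCM(217, 273, 77) = 3 × 7 × 11 × 13 × 31 = 93093.
Smallest positive N is 93093 − 11 = 93082.

93082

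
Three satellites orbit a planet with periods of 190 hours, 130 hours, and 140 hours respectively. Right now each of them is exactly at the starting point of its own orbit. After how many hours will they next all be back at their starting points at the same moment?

34580 hours

They coincide at every common multiple of the periods; the first is the LCM.
190 = 2 × 5 × 19
130 = 2 × 5 × 13
140 = 2^2 × 5 × 7
LCM(190, 130, 140) = 2^2 × 5 × 7 × 13 × 19 = 34580.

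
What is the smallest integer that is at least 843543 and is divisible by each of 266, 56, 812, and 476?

1049104

The integer must be a common multiple of 266, 56, 812, and 476, so a multiple of their LCM.
266 = 2 × 7 × 19
56 = 2^3 × 7
812 = 2^2 × 7 × 29
476 = 2^2 × 7 × 17
LCM(266, 56, 812, 476) = 2^3 × 7 × 17 × 19 × 29 = 524552.
Smallest multiple of 524552 that is ≥ 843543: ⌈843543/524552⌉ × 524552 = 2 × 524552 = 1049104.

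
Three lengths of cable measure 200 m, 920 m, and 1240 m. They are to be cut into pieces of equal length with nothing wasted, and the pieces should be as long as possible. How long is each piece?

40 m

Each piece length must divide every original length, so the longest possible is gcd(200, 920, 1240).
200 = 2^3 × 5^2
920 = 2^3 × 5 × 23
1240 = 2^3 × 5 × 31
gcd(200, 920, 1240) = 2^3 × 5 = 40.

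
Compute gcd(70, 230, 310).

10

70 = 2 × 5 × 7
230 = 2 × 5 × 23
310 = 2 × 5 × 31
gcd(70, 230, 310) = 2 × 5 = 10.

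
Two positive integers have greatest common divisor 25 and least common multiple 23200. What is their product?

For any two positive integers, gcd × lcm = product = 25 × 23200 = 580000.

580000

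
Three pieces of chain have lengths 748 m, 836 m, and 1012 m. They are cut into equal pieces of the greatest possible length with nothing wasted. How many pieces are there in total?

Piece length = gcd(748, 836, 1012).
748 = 2^2 × 11 × 17
836 = 2^2 × 11 × 19
1012 = 2^2 × 11 × 23
gcd(748, 836, 1012) = 2^2 × 11 = 44.
Total pieces = 748/44 + 836/44 + 1012/44 = 17 + 19 + 23 = 59.

59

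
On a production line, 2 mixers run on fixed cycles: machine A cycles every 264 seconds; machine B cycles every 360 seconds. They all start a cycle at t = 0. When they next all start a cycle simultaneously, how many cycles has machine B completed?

They are all back at their starting positions together after one LCM of the periods.
264 = 2^3 × 3 × 11
360 = 2^3 × 3^2 × 5
LCM(264, 360) = 2^3 × 3^2 × 5 × 11 = 3960.
Cycles for period 360: 3960 / 360 = 11.

11 cycles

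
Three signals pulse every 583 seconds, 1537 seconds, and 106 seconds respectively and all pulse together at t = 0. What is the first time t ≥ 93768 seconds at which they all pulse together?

Joint pulses occur at multiples of LCM(583, 1537, 106).
583 = 11 × 53
1537 = 29 × 53
106 = 2 × 53
LCM(583, 1537, 106) = 2 × 11 × 29 × 53 = 33814.
Smallest multiple of 33814 that is ≥ 93768: ⌈93768/33814⌉ × 33814 = 3 × 33814 = 101442.

101442 seconds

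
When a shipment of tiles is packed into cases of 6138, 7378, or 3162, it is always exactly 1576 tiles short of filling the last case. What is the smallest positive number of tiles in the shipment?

Being 1576 short of a full case of size k means N ≡ −1576 (mod k), i.e. N + 1576 is a multiple of each size.
6138 = 2 × 3^2 × 11 × 31
7378 = 2 × 7 × 17 × 31
3162 = 2 × 3 × 17 × 31
LCM(6138, 7378, 3162) = 2 × 3^2 × 7 × 11 × 17 × 31 = 730422.
Smallest positive N is 730422 − 1576 = 728846.

728846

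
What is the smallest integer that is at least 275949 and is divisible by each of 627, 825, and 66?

282150

The integer must be a common multiple of 627, 825, and 66, so a multiple of their LCM.
627 = 3 × 11 × 19
825 = 3 × 5^2 × 11
66 = 2 × 3 × 11
LCM(627, 825, 66) = 2 × 3 × 5^2 × 11 × 19 = 31350.
Smallest multiple of 31350 that is ≥ 275949: ⌈275949/31350⌉ × 31350 = 9 × 31350 = 282150.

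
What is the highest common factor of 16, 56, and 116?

4

16 = 2^4
56 = 2^3 × 7
116 = 2^2 × 29
gcd(16, 56, 116) = 2^2 = 4.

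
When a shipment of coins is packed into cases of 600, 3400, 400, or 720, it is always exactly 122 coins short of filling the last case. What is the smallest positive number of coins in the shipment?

61078

Being 122 short of a full case of size k means N ≡ −122 (mod k), i.e. N + 122 is a multiple of each size.
600 = 2^3 × 3 × 5^2
3400 = 2^3 × 5^2 × 17
400 = 2^4 × 5^2
720 = 2^4 × 3^2 × 5
LCM(600, 3400, 400, 720) = 2^4 × 3^2 × 5^2 × 17 = 61200.
Smallest positive N is 61200 − 122 = 61078.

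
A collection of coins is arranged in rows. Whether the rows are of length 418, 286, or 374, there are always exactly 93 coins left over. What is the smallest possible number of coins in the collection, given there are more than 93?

92471

N − 93 must be a common multiple of 418, 286, and 374.
418 = 2 × 11 × 19
286 = 2 × 11 × 13
374 = 2 × 11 × 17
LCM(418, 286, 374) = 2 × 11 × 13 × 17 × 19 = 92378.
Smallest N > 93 is LCM + 93 = 92378 + 93 = 92471.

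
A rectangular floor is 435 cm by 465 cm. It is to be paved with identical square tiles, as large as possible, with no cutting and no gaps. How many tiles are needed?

Tile side = gcd(435, 465).
435 = 3 × 5 × 29
465 = 3 × 5 × 31
gcd(435, 465) = 3 × 5 = 15.
Tiles: (435/15) × (465/15) = 29 × 31 = 899.

899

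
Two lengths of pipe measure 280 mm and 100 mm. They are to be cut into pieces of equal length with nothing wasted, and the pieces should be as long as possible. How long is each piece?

The greatest length dividing all of 280 and 100 is their gcd.
280 = 2^3 × 5 × 7
100 = 2^2 × 5^2
gcd(280, 100) = 2^2 × 5 = 20.

20 mm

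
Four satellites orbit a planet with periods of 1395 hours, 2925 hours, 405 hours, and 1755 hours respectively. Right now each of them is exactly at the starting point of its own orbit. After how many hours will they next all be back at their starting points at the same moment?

We need the least common multiple of the intervals.
1395 = 3^2 × 5 × 31
2925 = 3^2 × 5^2 × 13
405 = 3^4 × 5
1755 = 3^3 × 5 × 13
LCM(1395, 2925, 405, 1755) = 3^4 × 5^2 × 13 × 31 = 816075.

816075 hours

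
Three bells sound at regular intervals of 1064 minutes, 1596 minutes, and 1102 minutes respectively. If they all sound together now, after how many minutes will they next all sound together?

They coincide at every common multiple of the periods; the first is the LCM.
1064 = 2^3 × 7 × 19
1596 = 2^2 × 3 × 7 × 19
1102 = 2 × 19 × 29
LCM(1064, 1596, 1102) = 2^3 × 3 × 7 × 19 × 29 = 92568.

92568 minutes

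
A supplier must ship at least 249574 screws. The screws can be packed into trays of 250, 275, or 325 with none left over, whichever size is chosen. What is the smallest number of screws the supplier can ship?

The number of screws must be a common multiple of 250, 275, and 325, so a multiple of their LCM.
250 = 2 × 5^3
275 = 5^2 × 11
325 = 5^2 × 13
LCM(250, 275, 325) = 2 × 5^3 × 11 × 13 = 35750.
Smallest multiple of 35750 that is ≥ 249574: ⌈249574/35750⌉ × 35750 = 7 × 35750 = 250250.

250250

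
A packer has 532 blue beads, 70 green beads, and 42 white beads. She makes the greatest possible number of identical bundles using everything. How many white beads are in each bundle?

3

Number of bundles = gcd(532, 70, 42).
532 = 2^2 × 7 × 19
70 = 2 × 5 × 7
42 = 2 × 3 × 7
gcd(532, 70, 42) = 2 × 7 = 14.
white beads per bundle = 42 / 14 = 3.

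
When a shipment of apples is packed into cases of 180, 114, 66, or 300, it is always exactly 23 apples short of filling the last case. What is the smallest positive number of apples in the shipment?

188077

Being 23 short of a full case of size k means N ≡ −23 (mod k), i.e. N + 23 is a multiple of each size.
180 = 2^2 × 3^2 × 5
114 = 2 × 3 × 19
66 = 2 × 3 × 11
300 = 2^2 × 3 × 5^2
LCM(180, 114, 66, 300) = 2^2 × 3^2 × 5^2 × 11 × 19 = 188100.
Smallest positive N is 188100 − 23 = 188077.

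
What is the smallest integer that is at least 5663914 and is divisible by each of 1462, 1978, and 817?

5750046

The integer must be a common multiple of 1462, 1978, and 817, so a multiple of their LCM.
1462 = 2 × 17 × 43
1978 = 2 × 23 × 43
817 = 19 × 43
LCM(1462, 1978, 817) = 2 × 17 × 19 × 23 × 43 = 638894.
Smallest multiple of 638894 that is ≥ 5663914: ⌈5663914/638894⌉ × 638894 = 9 × 638894 = 5750046.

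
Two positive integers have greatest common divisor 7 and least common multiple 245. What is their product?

For any two positive integers, gcd × lcm = product = 7 × 245 = 1715.

1715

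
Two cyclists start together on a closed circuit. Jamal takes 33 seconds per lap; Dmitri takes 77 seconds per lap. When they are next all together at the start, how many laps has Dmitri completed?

3 laps

The first common completion time is the LCM of the periods.
33 = 3 × 11
77 = 7 × 11
LCM(33, 77) = 3 × 7 × 11 = 231.
Laps for period 77: 231 / 77 = 3.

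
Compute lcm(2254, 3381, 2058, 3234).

2254 = 2 × 7^2 × 23
3381 = 3 × 7^2 × 23
2058 = 2 × 3 × 7^3
3234 = 2 × 3 × 7^2 × 11
LCM(2254, 3381, 2058, 3234) = 2 × 3 × 7^3 × 11 × 23 = 520674.

520674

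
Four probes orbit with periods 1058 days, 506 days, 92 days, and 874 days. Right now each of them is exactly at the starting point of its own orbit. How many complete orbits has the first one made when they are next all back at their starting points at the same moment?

418 orbits

The first common completion time is the LCM of the periods.
1058 = 2 × 23^2
506 = 2 × 11 × 23
92 = 2^2 × 23
874 = 2 × 19 × 23
LCM(1058, 506, 92, 874) = 2^2 × 11 × 19 × 23^2 = 442244.
Orbits for period 1058: 442244 / 1058 = 418.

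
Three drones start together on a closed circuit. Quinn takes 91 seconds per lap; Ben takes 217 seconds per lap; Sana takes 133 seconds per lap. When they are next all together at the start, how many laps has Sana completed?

403 laps

The first common completion time is the LCM of the periods.
91 = 7 × 13
217 = 7 × 31
133 = 7 × 19
LCM(91, 217, 133) = 7 × 13 × 19 × 31 = 53599.
Laps for period 133: 53599 / 133 = 403.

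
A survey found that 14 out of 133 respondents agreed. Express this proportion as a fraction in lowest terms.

14 = 2 × 7
133 = 7 × 19
gcd(14, 133) = 7.
Divide numerator and denominator by 7: 14/133 = 2/19.

2/19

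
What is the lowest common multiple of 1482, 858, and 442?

277134

1482 = 2 × 3 × 13 × 19
858 = 2 × 3 × 11 × 13
442 = 2 × 13 × 17
LCM(1482, 858, 442) = 2 × 3 × 11 × 13 × 17 × 19 = 277134.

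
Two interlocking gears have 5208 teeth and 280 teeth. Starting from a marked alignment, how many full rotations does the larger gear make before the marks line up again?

The first common completion time is the LCM of the periods.
5208 = 2^3 × 3 × 7 × 31
280 = 2^3 × 5 × 7
LCM(5208, 280) = 2^3 × 3 × 5 × 7 × 31 = 26040.
Rotations for period 5208: 26040 / 5208 = 5.

5 rotations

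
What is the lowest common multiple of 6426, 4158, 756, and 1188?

6426 = 2 × 3^3 × 7 × 17
4158 = 2 × 3^3 × 7 × 11
756 = 2^2 × 3^3 × 7
1188 = 2^2 × 3^3 × 11
LCM(6426, 4158, 756, 1188) = 2^2 × 3^3 × 7 × 11 × 17 = 141372.

141372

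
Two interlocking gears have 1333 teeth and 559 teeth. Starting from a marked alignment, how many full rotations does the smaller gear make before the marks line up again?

31 rotations

They are all back at their starting positions together after one LCM of the periods.
1333 = 31 × 43
559 = 13 × 43
LCM(1333, 559) = 13 × 31 × 43 = 17329.
Rotations for period 559: 17329 / 559 = 31.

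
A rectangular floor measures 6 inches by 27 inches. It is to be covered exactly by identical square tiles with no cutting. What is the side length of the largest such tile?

3 inches

By the Euclidean algorithm:
27 = 4 × 6 + 3
6 = 2 × 3 + 0
gcd(6, 27) = 3.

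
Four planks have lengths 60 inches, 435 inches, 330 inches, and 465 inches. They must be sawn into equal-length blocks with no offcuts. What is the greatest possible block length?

This is the greatest common divisor of 60, 435, 330, and 465.
60 = 2^2 × 3 × 5
435 = 3 × 5 × 29
330 = 2 × 3 × 5 × 11
465 = 3 × 5 × 31
gcd(60, 435, 330, 465) = 3 × 5 = 15.

15 inches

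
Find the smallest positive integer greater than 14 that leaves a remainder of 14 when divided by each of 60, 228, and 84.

7994

N − 14 must be a common multiple of 60, 228, and 84.
60 = 2^2 × 3 × 5
228 = 2^2 × 3 × 19
84 = 2^2 × 3 × 7
LCM(60, 228, 84) = 2^2 × 3 × 5 × 7 × 19 = 7980.
Smallest N > 14 is LCM + 14 = 7980 + 14 = 7994.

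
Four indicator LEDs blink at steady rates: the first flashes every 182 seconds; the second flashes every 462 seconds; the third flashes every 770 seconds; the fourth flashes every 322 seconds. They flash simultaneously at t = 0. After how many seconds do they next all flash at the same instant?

The first simultaneous occurrence is after LCM of the individual periods.
182 = 2 × 7 × 13
462 = 2 × 3 × 7 × 11
770 = 2 × 5 × 7 × 11
322 = 2 × 7 × 23
LCM(182, 462, 770, 322) = 2 × 3 × 5 × 7 × 11 × 13 × 23 = 690690.

690690 seconds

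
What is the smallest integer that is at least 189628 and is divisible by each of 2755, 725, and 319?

303050

The integer must be a common multiple of 2755, 725, and 319, so a multiple of their LCM.
2755 = 5 × 19 × 29
725 = 5^2 × 29
319 = 11 × 29
LCM(2755, 725, 319) = 5^2 × 11 × 19 × 29 = 151525.
Smallest multiple of 151525 that is ≥ 189628: ⌈189628/151525⌉ × 151525 = 2 × 151525 = 303050.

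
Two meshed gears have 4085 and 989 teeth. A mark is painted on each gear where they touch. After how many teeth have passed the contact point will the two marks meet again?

93955 teeth

The first simultaneous occurrence is after LCM of the individual periods.
4085 = 5 × 19 × 43
989 = 23 × 43
LCM(4085, 989) = 5 × 19 × 23 × 43 = 93955.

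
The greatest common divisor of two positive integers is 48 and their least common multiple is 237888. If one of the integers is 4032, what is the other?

2832

For two integers, gcd × lcm = product, so the other is (48 × 237888) / 4032 = 11418624 / 4032 = 2832.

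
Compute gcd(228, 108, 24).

12

228 = 2^2 × 3 × 19
108 = 2^2 × 3^3
24 = 2^3 × 3
gcd(228, 108, 24) = 2^2 × 3 = 12.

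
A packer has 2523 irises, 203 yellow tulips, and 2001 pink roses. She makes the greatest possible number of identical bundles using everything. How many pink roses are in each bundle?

69

Number of bundles = gcd(2523, 203, 2001).
2523 = 3 × 29^2
203 = 7 × 29
2001 = 3 × 23 × 29
gcd(2523, 203, 2001) = 29.
pink roses per bundle = 2001 / 29 = 69.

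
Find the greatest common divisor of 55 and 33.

55 = 5 × 11
33 = 3 × 11
gcd(55, 33) = 11.

11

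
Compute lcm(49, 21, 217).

49 = 7^2
21 = 3 × 7
217 = 7 × 31
LCM(49, 21, 217) = 3 × 7^2 × 31 = 4557.

4557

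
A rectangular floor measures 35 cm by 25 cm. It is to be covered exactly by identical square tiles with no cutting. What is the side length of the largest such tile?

The tile side must divide both 35 and 25, so the largest is their gcd.
35 = 5 × 7
25 = 5^2
gcd(35, 25) = 5.

5 cm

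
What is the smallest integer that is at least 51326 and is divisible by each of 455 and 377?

52780

The integer must be a common multiple of 455 and 377, so a multiple of their LCM.
455 = 5 × 7 × 13
377 = 13 × 29
LCM(455, 377) = 5 × 7 × 13 × 29 = 13195.
Smallest multiple of 13195 that is ≥ 51326: ⌈51326/13195⌉ × 13195 = 4 × 13195 = 52780.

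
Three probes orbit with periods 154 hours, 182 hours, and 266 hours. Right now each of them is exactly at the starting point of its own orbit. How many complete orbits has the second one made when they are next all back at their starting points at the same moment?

All finish a whole number of cycles simultaneously at t = LCM of the periods.
154 = 2 × 7 × 11
182 = 2 × 7 × 13
266 = 2 × 7 × 19
LCM(154, 182, 266) = 2 × 7 × 11 × 13 × 19 = 38038.
Orbits for period 182: 38038 / 182 = 209.

209 orbits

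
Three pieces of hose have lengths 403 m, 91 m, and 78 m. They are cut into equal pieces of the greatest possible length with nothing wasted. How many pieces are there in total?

Piece length = gcd(403, 91, 78).
403 = 13 × 31
91 = 7 × 13
78 = 2 × 3 × 13
gcd(403, 91, 78) = 13.
Total pieces = 403/13 + 91/13 + 78/13 = 31 + 7 + 6 = 44.

44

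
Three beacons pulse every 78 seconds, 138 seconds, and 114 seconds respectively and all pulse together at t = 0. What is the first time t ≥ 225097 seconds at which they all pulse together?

Joint pulses occur at multiples of LCM(78, 138, 114).
78 = 2 × 3 × 13
138 = 2 × 3 × 23
114 = 2 × 3 × 19
LCM(78, 138, 114) = 2 × 3 × 13 × 19 × 23 = 34086.
Smallest multiple of 34086 that is ≥ 225097: ⌈225097/34086⌉ × 34086 = 7 × 34086 = 238602.

238602 seconds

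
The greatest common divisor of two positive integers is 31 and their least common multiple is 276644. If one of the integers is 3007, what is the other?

For two integers, gcd × lcm = product, so the other is (31 × 276644) / 3007 = 8575964 / 3007 = 2852.

2852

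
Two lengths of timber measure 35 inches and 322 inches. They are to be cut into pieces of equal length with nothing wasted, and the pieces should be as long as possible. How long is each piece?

7 inches

By the Euclidean algorithm:
322 = 9 × 35 + 7
35 = 5 × 7 + 0
gcd(35, 322) = 7.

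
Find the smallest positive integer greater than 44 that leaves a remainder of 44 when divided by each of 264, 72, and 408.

13508

N − 44 must be a common multiple of 264, 72, and 408.
264 = 2^3 × 3 × 11
72 = 2^3 × 3^2
408 = 2^3 × 3 × 17
LCM(264, 72, 408) = 2^3 × 3^2 × 11 × 17 = 13464.
Smallest N > 44 is LCM + 44 = 13464 + 44 = 13508.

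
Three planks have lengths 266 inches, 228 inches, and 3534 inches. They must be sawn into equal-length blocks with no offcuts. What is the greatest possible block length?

This is the greatest common divisor of 266, 228, and 3534.
266 = 2 × 7 × 19
228 = 2^2 × 3 × 19
3534 = 2 × 3 × 19 × 31
gcd(266, 228, 3534) = 2 × 19 = 38.

38 inches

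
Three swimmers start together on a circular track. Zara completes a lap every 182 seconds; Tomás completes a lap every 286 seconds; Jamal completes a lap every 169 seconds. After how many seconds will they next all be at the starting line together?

26026 seconds

They coincide at every common multiple of the periods; the first is the LCM.
182 = 2 × 7 × 13
286 = 2 × 11 × 13
169 = 13^2
LCM(182, 286, 169) = 2 × 7 × 11 × 13^2 = 26026.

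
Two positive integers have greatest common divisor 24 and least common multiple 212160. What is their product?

5091840

For any two positive integers, gcd × lcm = product = 24 × 212160 = 5091840.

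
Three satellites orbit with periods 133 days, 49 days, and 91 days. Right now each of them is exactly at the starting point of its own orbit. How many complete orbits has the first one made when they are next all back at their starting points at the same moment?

91 orbits

All finish a whole number of cycles simultaneously at t = LCM of the periods.
133 = 7 × 19
49 = 7^2
91 = 7 × 13
LCM(133, 49, 91) = 7^2 × 13 × 19 = 12103.
Orbits for period 133: 12103 / 133 = 91.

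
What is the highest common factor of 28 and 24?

28 = 2^2 × 7
24 = 2^3 × 3
gcd(28, 24) = 2^2 = 4.

4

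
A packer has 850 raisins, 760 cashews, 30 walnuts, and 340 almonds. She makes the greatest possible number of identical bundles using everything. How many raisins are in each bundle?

85

Number of bundles = gcd(850, 760, 30, 340).
850 = 2 × 5^2 × 17
760 = 2^3 × 5 × 19
30 = 2 × 3 × 5
340 = 2^2 × 5 × 17
gcd(850, 760, 30, 340) = 2 × 5 = 10.
raisins per bundle = 850 / 10 = 85.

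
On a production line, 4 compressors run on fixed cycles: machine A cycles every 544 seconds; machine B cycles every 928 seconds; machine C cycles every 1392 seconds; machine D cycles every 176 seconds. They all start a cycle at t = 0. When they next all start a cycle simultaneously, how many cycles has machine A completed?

The first common completion time is the LCM of the periods.
544 = 2^5 × 17
928 = 2^5 × 29
1392 = 2^4 × 3 × 29
176 = 2^4 × 11
LCM(544, 928, 1392, 176) = 2^5 × 3 × 11 × 17 × 29 = 520608.
Cycles for period 544: 520608 / 544 = 957.

957 cycles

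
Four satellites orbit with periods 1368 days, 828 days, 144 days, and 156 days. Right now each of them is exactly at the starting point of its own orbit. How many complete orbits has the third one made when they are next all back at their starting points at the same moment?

5681 orbits

They are all back at their starting positions together after one LCM of the periods.
1368 = 2^3 × 3^2 × 19
828 = 2^2 × 3^2 × 23
144 = 2^4 × 3^2
156 = 2^2 × 3 × 13
LCM(1368, 828, 144, 156) = 2^4 × 3^2 × 13 × 19 × 23 = 818064.
Orbits for period 144: 818064 / 144 = 5681.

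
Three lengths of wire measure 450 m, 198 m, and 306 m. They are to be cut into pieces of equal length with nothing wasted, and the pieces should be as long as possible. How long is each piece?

The greatest length dividing all of 450, 198, and 306 is their gcd.
450 = 2 × 3^2 × 5^2
198 = 2 × 3^2 × 11
306 = 2 × 3^2 × 17
gcd(450, 198, 306) = 2 × 3^2 = 18.

18 m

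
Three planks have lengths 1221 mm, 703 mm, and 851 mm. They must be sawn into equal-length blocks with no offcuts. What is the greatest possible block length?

37 mm

This is the greatest common divisor of 1221, 703, and 851.
1221 = 3 × 11 × 37
703 = 19 × 37
851 = 23 × 37
gcd(1221, 703, 851) = 37.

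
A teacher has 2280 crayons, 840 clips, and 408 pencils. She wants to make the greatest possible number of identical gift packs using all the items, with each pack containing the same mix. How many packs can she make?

24 packs

The pack count must divide each quantity, so the greatest is gcd(2280, 840, 408).
2280 = 2^3 × 3 × 5 × 19
840 = 2^3 × 3 × 5 × 7
408 = 2^3 × 3 × 17
gcd(2280, 840, 408) = 2^3 × 3 = 24.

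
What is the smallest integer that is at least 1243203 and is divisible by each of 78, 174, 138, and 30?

1300650

The integer must be a common multiple of 78, 174, 138, and 30, so a multiple of their LCM.
78 = 2 × 3 × 13
174 = 2 × 3 × 29
138 = 2 × 3 × 23
30 = 2 × 3 × 5
LCM(78, 174, 138, 30) = 2 × 3 × 5 × 13 × 23 × 29 = 260130.
Smallest multiple of 260130 that is ≥ 1243203: ⌈1243203/260130⌉ × 260130 = 5 × 260130 = 1300650.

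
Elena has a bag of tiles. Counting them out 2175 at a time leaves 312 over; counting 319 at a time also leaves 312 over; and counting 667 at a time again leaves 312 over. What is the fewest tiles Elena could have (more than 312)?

N − 312 must be a common multiple of 2175, 319, and 667.
2175 = 3 × 5^2 × 29
319 = 11 × 29
667 = 23 × 29
LCM(2175, 319, 667) = 3 × 5^2 × 11 × 23 × 29 = 550275.
Smallest N > 312 is LCM + 312 = 550275 + 312 = 550587.

550587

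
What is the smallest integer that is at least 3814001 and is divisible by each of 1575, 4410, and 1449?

The integer must be a common multiple of 1575, 4410, and 1449, so a multiple of their LCM.
1575 = 3^2 × 5^2 × 7
4410 = 2 × 3^2 × 5 × 7^2
1449 = 3^2 × 7 × 23
LCM(1575, 4410, 1449) = 2 × 3^2 × 5^2 × 7^2 × 23 = 507150.
Smallest multiple of 507150 that is ≥ 3814001: ⌈3814001/507150⌉ × 507150 = 8 × 507150 = 4057200.

4057200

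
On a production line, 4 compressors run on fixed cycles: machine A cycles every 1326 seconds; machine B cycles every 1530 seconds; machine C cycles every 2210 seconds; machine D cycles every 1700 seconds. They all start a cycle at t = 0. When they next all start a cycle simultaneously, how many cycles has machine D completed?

All finish a whole number of cycles simultaneously at t = LCM of the periods.
1326 = 2 × 3 × 13 × 17
1530 = 2 × 3^2 × 5 × 17
2210 = 2 × 5 × 13 × 17
1700 = 2^2 × 5^2 × 17
LCM(1326, 1530, 2210, 1700) = 2^2 × 3^2 × 5^2 × 13 × 17 = 198900.
Cycles for period 1700: 198900 / 1700 = 117.

117 cycles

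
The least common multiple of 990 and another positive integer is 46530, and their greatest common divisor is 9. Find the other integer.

423

gcd × lcm = product of the two integers, so the other integer is (9 × 46530) / 990 = 423.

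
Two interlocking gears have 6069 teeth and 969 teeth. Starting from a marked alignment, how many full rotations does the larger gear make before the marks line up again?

19 rotations

All finish a whole number of cycles simultaneously at t = LCM of the periods.
6069 = 3 × 7 × 17^2
969 = 3 × 17 × 19
LCM(6069, 969) = 3 × 7 × 17^2 × 19 = 115311.
Rotations for period 6069: 115311 / 6069 = 19.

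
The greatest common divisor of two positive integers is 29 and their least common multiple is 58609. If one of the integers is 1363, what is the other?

For two integers, gcd × lcm = product, so the other is (29 × 58609) / 1363 = 1699661 / 1363 = 1247.

1247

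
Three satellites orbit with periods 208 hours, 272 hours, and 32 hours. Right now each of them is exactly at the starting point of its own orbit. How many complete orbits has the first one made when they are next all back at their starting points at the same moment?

34 orbits

All finish a whole number of cycles simultaneously at t = LCM of the periods.
208 = 2^4 × 13
272 = 2^4 × 17
32 = 2^5
LCM(208, 272, 32) = 2^5 × 13 × 17 = 7072.
Orbits for period 208: 7072 / 208 = 34.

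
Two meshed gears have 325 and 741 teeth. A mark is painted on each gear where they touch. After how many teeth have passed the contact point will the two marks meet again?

18525 teeth

They coincide at every common multiple of the periods; the first is the LCM.
325 = 5^2 × 13
741 = 3 × 13 × 19
LCM(325, 741) = 3 × 5^2 × 13 × 19 = 18525.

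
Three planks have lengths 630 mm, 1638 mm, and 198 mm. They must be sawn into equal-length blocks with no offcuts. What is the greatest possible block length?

The block length must divide every plank, so the greatest is gcd(630, 1638, 198).
630 = 2 × 3^2 × 5 × 7
1638 = 2 × 3^2 × 7 × 13
198 = 2 × 3^2 × 11
gcd(630, 1638, 198) = 2 × 3^2 = 18.

18 mm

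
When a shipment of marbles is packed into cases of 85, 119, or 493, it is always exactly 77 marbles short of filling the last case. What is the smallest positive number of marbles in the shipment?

17178

Being 77 short of a full case of size k means N ≡ −77 (mod k), i.e. N + 77 is a multiple of each size.
85 = 5 × 17
119 = 7 × 17
493 = 17 × 29
LCM(85, 119, 493) = 5 × 7 × 17 × 29 = 17255.
Smallest positive N is 17255 − 77 = 17178.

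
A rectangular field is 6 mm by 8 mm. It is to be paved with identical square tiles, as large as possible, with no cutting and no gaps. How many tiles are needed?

Tile side = gcd(6, 8).
6 = 2 × 3
8 = 2^3
gcd(6, 8) = 2.
Tiles: (6/2) × (8/2) = 3 × 4 = 12.

12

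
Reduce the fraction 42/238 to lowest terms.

3/17

42 = 2 × 3 × 7
238 = 2 × 7 × 17
gcd(42, 238) = 2 × 7 = 14.
Divide numerator and denominator by 14: 42/238 = 3/17.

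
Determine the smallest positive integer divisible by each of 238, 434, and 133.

238 = 2 × 7 × 17
434 = 2 × 7 × 31
133 = 7 × 19
LCM(238, 434, 133) = 2 × 7 × 17 × 19 × 31 = 140182.

140182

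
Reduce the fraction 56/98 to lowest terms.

56 = 2^3 × 7
98 = 2 × 7^2
gcd(56, 98) = 2 × 7 = 14.
Divide numerator and denominator by 14: 56/98 = 4/7.

4/7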